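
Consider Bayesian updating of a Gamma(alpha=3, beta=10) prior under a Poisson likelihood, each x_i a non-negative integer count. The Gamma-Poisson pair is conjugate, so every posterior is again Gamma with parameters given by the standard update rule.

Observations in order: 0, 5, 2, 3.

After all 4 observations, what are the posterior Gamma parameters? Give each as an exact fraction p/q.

obs 1: x=0 → posterior Gamma(3, 11)
obs 2: x=5 → posterior Gamma(8, 12)
obs 3: x=2 → posterior Gamma(10, 13)
obs 4: x=3 → posterior Gamma(13, 14)

alpha=13, beta=14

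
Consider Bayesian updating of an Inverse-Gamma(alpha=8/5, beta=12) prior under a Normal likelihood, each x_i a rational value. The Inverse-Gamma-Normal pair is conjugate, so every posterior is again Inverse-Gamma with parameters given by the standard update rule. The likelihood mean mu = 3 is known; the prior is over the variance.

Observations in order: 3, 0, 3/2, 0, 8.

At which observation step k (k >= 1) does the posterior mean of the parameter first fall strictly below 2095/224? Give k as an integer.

k = 3

obs 1: x=3 → posterior Inverse-Gamma(21/10, 12)
obs 2: x=0 → posterior Inverse-Gamma(13/5, 33/2)
obs 3: x=3/2 → posterior Inverse-Gamma(31/10, 141/8)
obs 4: x=0 → posterior Inverse-Gamma(18/5, 177/8)
obs 5: x=8 → posterior Inverse-Gamma(41/10, 277/8)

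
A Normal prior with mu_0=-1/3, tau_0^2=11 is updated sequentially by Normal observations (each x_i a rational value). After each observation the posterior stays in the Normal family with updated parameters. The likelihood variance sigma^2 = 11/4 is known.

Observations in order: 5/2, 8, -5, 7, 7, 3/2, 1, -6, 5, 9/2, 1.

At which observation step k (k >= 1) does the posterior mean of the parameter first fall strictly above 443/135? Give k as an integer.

k = 2

obs 1: x=5/2 → posterior Normal(29/15, 11/5)
obs 2: x=8 → posterior Normal(125/27, 11/9)
obs 3: x=-5 → posterior Normal(5/3, 11/13)
obs 4: x=7 → posterior Normal(149/51, 11/17)
obs 5: x=7 → posterior Normal(233/63, 11/21)
obs 6: x=3/2 → posterior Normal(251/75, 11/25)
obs 7: x=1 → posterior Normal(263/87, 11/29)
obs 8: x=-6 → posterior Normal(191/99, 1/3)
obs 9: x=5 → posterior Normal(251/111, 11/37)
obs 10: x=9/2 → posterior Normal(305/123, 11/41)
obs 11: x=1 → posterior Normal(317/135, 11/45)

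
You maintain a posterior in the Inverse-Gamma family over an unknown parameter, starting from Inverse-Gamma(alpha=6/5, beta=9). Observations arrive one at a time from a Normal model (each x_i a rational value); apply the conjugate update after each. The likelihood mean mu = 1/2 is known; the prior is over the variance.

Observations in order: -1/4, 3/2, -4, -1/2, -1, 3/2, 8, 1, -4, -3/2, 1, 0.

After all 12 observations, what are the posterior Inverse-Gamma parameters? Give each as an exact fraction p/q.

alpha=36/5, beta=2005/32

obs 1: x=-1/4 → posterior Inverse-Gamma(17/10, 297/32)
obs 2: x=3/2 → posterior Inverse-Gamma(11/5, 313/32)
obs 3: x=-4 → posterior Inverse-Gamma(27/10, 637/32)
obs 4: x=-1/2 → posterior Inverse-Gamma(16/5, 653/32)
obs 5: x=-1 → posterior Inverse-Gamma(37/10, 689/32)
obs 6: x=3/2 → posterior Inverse-Gamma(21/5, 705/32)
obs 7: x=8 → posterior Inverse-Gamma(47/10, 1605/32)
obs 8: x=1 → posterior Inverse-Gamma(26/5, 1609/32)
obs 9: x=-4 → posterior Inverse-Gamma(57/10, 1933/32)
obs 10: x=-3/2 → posterior Inverse-Gamma(31/5, 1997/32)
obs 11: x=1 → posterior Inverse-Gamma(67/10, 2001/32)
obs 12: x=0 → posterior Inverse-Gamma(36/5, 2005/32)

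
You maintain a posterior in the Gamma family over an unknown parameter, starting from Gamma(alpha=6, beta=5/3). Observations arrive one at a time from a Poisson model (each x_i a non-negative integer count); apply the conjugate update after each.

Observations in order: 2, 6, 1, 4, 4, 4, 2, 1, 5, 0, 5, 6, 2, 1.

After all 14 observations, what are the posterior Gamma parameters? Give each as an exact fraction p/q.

obs 1: x=2 → posterior Gamma(8, 8/3)
obs 2: x=6 → posterior Gamma(14, 11/3)
obs 3: x=1 → posterior Gamma(15, 14/3)
obs 4: x=4 → posterior Gamma(19, 17/3)
obs 5: x=4 → posterior Gamma(23, 20/3)
obs 6: x=4 → posterior Gamma(27, 23/3)
obs 7: x=2 → posterior Gamma(29, 26/3)
obs 8: x=1 → posterior Gamma(30, 29/3)
obs 9: x=5 → posterior Gamma(35, 32/3)
obs 10: x=0 → posterior Gamma(35, 35/3)
obs 11: x=5 → posterior Gamma(40, 38/3)
obs 12: x=6 → posterior Gamma(46, 41/3)
obs 13: x=2 → posterior Gamma(48, 44/3)
obs 14: x=1 → posterior Gamma(49, 47/3)

alpha=49, beta=47/3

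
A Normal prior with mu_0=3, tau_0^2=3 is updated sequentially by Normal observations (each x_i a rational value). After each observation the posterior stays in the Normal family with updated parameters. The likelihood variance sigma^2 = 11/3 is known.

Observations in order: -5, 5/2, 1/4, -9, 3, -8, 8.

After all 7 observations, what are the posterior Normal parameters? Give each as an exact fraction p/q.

mu_0=-165/296, tau_0^2=33/74

obs 1: x=-5 → posterior Normal(-3/5, 33/20)
obs 2: x=5/2 → posterior Normal(21/58, 33/29)
obs 3: x=1/4 → posterior Normal(51/152, 33/38)
obs 4: x=-9 → posterior Normal(-273/188, 33/47)
obs 5: x=3 → posterior Normal(-165/224, 33/56)
obs 6: x=-8 → posterior Normal(-453/260, 33/65)
obs 7: x=8 → posterior Normal(-165/296, 33/74)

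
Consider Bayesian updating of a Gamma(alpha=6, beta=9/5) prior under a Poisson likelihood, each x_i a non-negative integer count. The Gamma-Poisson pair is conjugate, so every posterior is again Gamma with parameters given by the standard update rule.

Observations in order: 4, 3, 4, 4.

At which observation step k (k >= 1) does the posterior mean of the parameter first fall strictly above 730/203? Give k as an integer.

obs 1: x=4 → posterior Gamma(10, 14/5)
obs 2: x=3 → posterior Gamma(13, 19/5)
obs 3: x=4 → posterior Gamma(17, 24/5)
obs 4: x=4 → posterior Gamma(21, 29/5)

k = 4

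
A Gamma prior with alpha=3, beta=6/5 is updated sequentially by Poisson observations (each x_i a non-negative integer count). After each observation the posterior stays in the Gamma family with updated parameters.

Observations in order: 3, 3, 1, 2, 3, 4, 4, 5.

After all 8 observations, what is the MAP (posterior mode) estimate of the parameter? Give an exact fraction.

obs 1: x=3 → posterior Gamma(6, 11/5)
obs 2: x=3 → posterior Gamma(9, 16/5)
obs 3: x=1 → posterior Gamma(10, 21/5)
obs 4: x=2 → posterior Gamma(12, 26/5)
obs 5: x=3 → posterior Gamma(15, 31/5)
obs 6: x=4 → posterior Gamma(19, 36/5)
obs 7: x=4 → posterior Gamma(23, 41/5)
obs 8: x=5 → posterior Gamma(28, 46/5)

135/46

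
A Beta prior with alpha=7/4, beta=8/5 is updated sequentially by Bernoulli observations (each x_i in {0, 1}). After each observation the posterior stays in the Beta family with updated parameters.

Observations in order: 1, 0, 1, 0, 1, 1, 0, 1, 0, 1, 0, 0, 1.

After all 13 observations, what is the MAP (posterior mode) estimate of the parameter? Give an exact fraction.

obs 1: x=1 → posterior Beta(11/4, 8/5)
obs 2: x=0 → posterior Beta(11/4, 13/5)
obs 3: x=1 → posterior Beta(15/4, 13/5)
obs 4: x=0 → posterior Beta(15/4, 18/5)
obs 5: x=1 → posterior Beta(19/4, 18/5)
obs 6: x=1 → posterior Beta(23/4, 18/5)
obs 7: x=0 → posterior Beta(23/4, 23/5)
obs 8: x=1 → posterior Beta(27/4, 23/5)
obs 9: x=0 → posterior Beta(27/4, 28/5)
obs 10: x=1 → posterior Beta(31/4, 28/5)
obs 11: x=0 → posterior Beta(31/4, 33/5)
obs 12: x=0 → posterior Beta(31/4, 38/5)
obs 13: x=1 → posterior Beta(35/4, 38/5)

155/287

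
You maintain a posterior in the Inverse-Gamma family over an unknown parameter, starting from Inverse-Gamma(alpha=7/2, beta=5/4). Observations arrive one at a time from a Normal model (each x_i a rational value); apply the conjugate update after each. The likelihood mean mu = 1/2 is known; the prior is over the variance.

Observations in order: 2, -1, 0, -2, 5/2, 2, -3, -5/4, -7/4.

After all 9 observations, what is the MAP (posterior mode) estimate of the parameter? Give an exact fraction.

107/48

obs 1: x=2 → posterior Inverse-Gamma(4, 19/8)
obs 2: x=-1 → posterior Inverse-Gamma(9/2, 7/2)
obs 3: x=0 → posterior Inverse-Gamma(5, 29/8)
obs 4: x=-2 → posterior Inverse-Gamma(11/2, 27/4)
obs 5: x=5/2 → posterior Inverse-Gamma(6, 35/4)
obs 6: x=2 → posterior Inverse-Gamma(13/2, 79/8)
obs 7: x=-3 → posterior Inverse-Gamma(7, 16)
obs 8: x=-5/4 → posterior Inverse-Gamma(15/2, 561/32)
obs 9: x=-7/4 → posterior Inverse-Gamma(8, 321/16)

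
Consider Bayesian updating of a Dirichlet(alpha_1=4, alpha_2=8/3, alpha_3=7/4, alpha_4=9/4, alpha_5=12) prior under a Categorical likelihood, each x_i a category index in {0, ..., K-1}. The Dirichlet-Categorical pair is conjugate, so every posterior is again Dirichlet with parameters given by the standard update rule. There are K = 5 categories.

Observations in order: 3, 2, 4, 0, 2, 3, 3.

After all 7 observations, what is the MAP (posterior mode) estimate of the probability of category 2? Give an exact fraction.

obs 1: x=3 → posterior Dirichlet(4, 8/3, 7/4, 13/4, 12)
obs 2: x=2 → posterior Dirichlet(4, 8/3, 11/4, 13/4, 12)
obs 3: x=4 → posterior Dirichlet(4, 8/3, 11/4, 13/4, 13)
obs 4: x=0 → posterior Dirichlet(5, 8/3, 11/4, 13/4, 13)
obs 5: x=2 → posterior Dirichlet(5, 8/3, 15/4, 13/4, 13)
obs 6: x=3 → posterior Dirichlet(5, 8/3, 15/4, 17/4, 13)
obs 7: x=3 → posterior Dirichlet(5, 8/3, 15/4, 21/4, 13)

33/296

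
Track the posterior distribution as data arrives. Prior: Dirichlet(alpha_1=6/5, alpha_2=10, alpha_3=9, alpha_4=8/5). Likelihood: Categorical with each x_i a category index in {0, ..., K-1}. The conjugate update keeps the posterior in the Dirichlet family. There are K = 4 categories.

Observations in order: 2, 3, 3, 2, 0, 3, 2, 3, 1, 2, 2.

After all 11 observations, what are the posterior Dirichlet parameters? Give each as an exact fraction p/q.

obs 1: x=2 → posterior Dirichlet(6/5, 10, 10, 8/5)
obs 2: x=3 → posterior Dirichlet(6/5, 10, 10, 13/5)
obs 3: x=3 → posterior Dirichlet(6/5, 10, 10, 18/5)
obs 4: x=2 → posterior Dirichlet(6/5, 10, 11, 18/5)
obs 5: x=0 → posterior Dirichlet(11/5, 10, 11, 18/5)
obs 6: x=3 → posterior Dirichlet(11/5, 10, 11, 23/5)
obs 7: x=2 → posterior Dirichlet(11/5, 10, 12, 23/5)
obs 8: x=3 → posterior Dirichlet(11/5, 10, 12, 28/5)
obs 9: x=1 → posterior Dirichlet(11/5, 11, 12, 28/5)
obs 10: x=2 → posterior Dirichlet(11/5, 11, 13, 28/5)
obs 11: x=2 → posterior Dirichlet(11/5, 11, 14, 28/5)

alpha_1=11/5, alpha_2=11, alpha_3=14, alpha_4=28/5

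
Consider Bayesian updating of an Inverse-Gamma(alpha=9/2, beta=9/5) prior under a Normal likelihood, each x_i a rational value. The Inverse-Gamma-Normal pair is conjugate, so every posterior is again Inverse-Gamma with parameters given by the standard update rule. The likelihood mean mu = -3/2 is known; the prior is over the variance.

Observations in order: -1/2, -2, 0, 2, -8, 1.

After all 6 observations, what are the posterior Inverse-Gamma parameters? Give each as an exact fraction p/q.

alpha=15/2, beta=1357/40

obs 1: x=-1/2 → posterior Inverse-Gamma(5, 23/10)
obs 2: x=-2 → posterior Inverse-Gamma(11/2, 97/40)
obs 3: x=0 → posterior Inverse-Gamma(6, 71/20)
obs 4: x=2 → posterior Inverse-Gamma(13/2, 387/40)
obs 5: x=-8 → posterior Inverse-Gamma(7, 154/5)
obs 6: x=1 → posterior Inverse-Gamma(15/2, 1357/40)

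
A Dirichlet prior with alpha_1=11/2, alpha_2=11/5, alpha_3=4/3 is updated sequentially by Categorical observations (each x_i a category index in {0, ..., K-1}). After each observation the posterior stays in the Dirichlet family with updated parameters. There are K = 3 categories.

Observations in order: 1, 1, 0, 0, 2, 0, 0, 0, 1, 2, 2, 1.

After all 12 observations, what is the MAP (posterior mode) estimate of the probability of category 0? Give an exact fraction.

obs 1: x=1 → posterior Dirichlet(11/2, 16/5, 4/3)
obs 2: x=1 → posterior Dirichlet(11/2, 21/5, 4/3)
obs 3: x=0 → posterior Dirichlet(13/2, 21/5, 4/3)
obs 4: x=0 → posterior Dirichlet(15/2, 21/5, 4/3)
obs 5: x=2 → posterior Dirichlet(15/2, 21/5, 7/3)
obs 6: x=0 → posterior Dirichlet(17/2, 21/5, 7/3)
obs 7: x=0 → posterior Dirichlet(19/2, 21/5, 7/3)
obs 8: x=0 → posterior Dirichlet(21/2, 21/5, 7/3)
obs 9: x=1 → posterior Dirichlet(21/2, 26/5, 7/3)
obs 10: x=2 → posterior Dirichlet(21/2, 26/5, 10/3)
obs 11: x=2 → posterior Dirichlet(21/2, 26/5, 13/3)
obs 12: x=1 → posterior Dirichlet(21/2, 31/5, 13/3)

285/541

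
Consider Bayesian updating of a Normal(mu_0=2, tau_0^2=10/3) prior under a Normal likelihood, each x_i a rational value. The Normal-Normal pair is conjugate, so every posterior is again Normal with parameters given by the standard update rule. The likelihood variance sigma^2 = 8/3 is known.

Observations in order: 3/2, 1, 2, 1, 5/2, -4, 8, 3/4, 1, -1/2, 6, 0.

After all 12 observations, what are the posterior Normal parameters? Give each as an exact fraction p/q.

mu_0=417/256, tau_0^2=5/24

obs 1: x=3/2 → posterior Normal(31/18, 40/27)
obs 2: x=1 → posterior Normal(41/28, 20/21)
obs 3: x=2 → posterior Normal(61/38, 40/57)
obs 4: x=1 → posterior Normal(71/48, 5/9)
obs 5: x=5/2 → posterior Normal(48/29, 40/87)
obs 6: x=-4 → posterior Normal(14/17, 20/51)
obs 7: x=8 → posterior Normal(68/39, 40/117)
obs 8: x=3/4 → posterior Normal(287/176, 10/33)
obs 9: x=1 → posterior Normal(307/196, 40/147)
obs 10: x=-1/2 → posterior Normal(11/8, 20/81)
obs 11: x=6 → posterior Normal(417/236, 40/177)
obs 12: x=0 → posterior Normal(417/256, 5/24)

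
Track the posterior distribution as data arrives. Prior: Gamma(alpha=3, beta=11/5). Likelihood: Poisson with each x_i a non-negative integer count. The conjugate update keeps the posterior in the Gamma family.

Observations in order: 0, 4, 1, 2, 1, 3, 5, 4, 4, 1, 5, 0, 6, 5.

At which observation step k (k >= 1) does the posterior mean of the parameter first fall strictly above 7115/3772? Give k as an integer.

obs 1: x=0 → posterior Gamma(3, 16/5)
obs 2: x=4 → posterior Gamma(7, 21/5)
obs 3: x=1 → posterior Gamma(8, 26/5)
obs 4: x=2 → posterior Gamma(10, 31/5)
obs 5: x=1 → posterior Gamma(11, 36/5)
obs 6: x=3 → posterior Gamma(14, 41/5)
obs 7: x=5 → posterior Gamma(19, 46/5)
obs 8: x=4 → posterior Gamma(23, 51/5)
obs 9: x=4 → posterior Gamma(27, 56/5)
obs 10: x=1 → posterior Gamma(28, 61/5)
obs 11: x=5 → posterior Gamma(33, 66/5)
obs 12: x=0 → posterior Gamma(33, 71/5)
obs 13: x=6 → posterior Gamma(39, 76/5)
obs 14: x=5 → posterior Gamma(44, 81/5)

k = 7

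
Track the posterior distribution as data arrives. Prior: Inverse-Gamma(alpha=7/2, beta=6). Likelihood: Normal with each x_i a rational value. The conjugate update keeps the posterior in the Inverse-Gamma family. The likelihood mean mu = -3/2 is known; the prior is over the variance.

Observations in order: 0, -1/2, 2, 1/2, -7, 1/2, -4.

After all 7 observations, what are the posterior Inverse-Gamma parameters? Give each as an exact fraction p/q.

alpha=7, beta=36

obs 1: x=0 → posterior Inverse-Gamma(4, 57/8)
obs 2: x=-1/2 → posterior Inverse-Gamma(9/2, 61/8)
obs 3: x=2 → posterior Inverse-Gamma(5, 55/4)
obs 4: x=1/2 → posterior Inverse-Gamma(11/2, 63/4)
obs 5: x=-7 → posterior Inverse-Gamma(6, 247/8)
obs 6: x=1/2 → posterior Inverse-Gamma(13/2, 263/8)
obs 7: x=-4 → posterior Inverse-Gamma(7, 36)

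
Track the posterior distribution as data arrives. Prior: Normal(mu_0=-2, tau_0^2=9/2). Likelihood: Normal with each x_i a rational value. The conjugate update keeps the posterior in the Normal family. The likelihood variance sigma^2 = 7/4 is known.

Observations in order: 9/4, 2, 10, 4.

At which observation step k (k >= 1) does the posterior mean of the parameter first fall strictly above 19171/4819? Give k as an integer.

obs 1: x=9/4 → posterior Normal(53/50, 63/50)
obs 2: x=2 → posterior Normal(125/86, 63/86)
obs 3: x=10 → posterior Normal(485/122, 63/122)
obs 4: x=4 → posterior Normal(629/158, 63/158)

k = 4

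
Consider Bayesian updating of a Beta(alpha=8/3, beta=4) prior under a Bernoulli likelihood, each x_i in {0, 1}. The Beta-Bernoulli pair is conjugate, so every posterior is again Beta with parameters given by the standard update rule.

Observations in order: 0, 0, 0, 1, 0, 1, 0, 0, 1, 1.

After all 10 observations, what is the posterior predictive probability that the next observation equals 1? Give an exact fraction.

obs 1: x=0 → posterior Beta(8/3, 5)
obs 2: x=0 → posterior Beta(8/3, 6)
obs 3: x=0 → posterior Beta(8/3, 7)
obs 4: x=1 → posterior Beta(11/3, 7)
obs 5: x=0 → posterior Beta(11/3, 8)
obs 6: x=1 → posterior Beta(14/3, 8)
obs 7: x=0 → posterior Beta(14/3, 9)
obs 8: x=0 → posterior Beta(14/3, 10)
obs 9: x=1 → posterior Beta(17/3, 10)
obs 10: x=1 → posterior Beta(20/3, 10)

2/5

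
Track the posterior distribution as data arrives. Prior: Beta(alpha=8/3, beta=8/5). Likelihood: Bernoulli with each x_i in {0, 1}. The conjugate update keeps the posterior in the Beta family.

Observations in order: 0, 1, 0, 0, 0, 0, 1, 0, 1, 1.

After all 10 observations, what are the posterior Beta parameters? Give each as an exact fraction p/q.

alpha=20/3, beta=38/5

obs 1: x=0 → posterior Beta(8/3, 13/5)
obs 2: x=1 → posterior Beta(11/3, 13/5)
obs 3: x=0 → posterior Beta(11/3, 18/5)
obs 4: x=0 → posterior Beta(11/3, 23/5)
obs 5: x=0 → posterior Beta(11/3, 28/5)
obs 6: x=0 → posterior Beta(11/3, 33/5)
obs 7: x=1 → posterior Beta(14/3, 33/5)
obs 8: x=0 → posterior Beta(14/3, 38/5)
obs 9: x=1 → posterior Beta(17/3, 38/5)
obs 10: x=1 → posterior Beta(20/3, 38/5)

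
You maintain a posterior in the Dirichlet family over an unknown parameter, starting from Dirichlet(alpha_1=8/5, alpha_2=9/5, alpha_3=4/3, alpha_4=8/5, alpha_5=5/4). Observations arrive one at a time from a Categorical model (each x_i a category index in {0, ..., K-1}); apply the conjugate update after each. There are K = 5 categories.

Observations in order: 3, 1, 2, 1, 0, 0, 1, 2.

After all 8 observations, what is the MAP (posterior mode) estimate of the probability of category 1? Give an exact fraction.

228/635

obs 1: x=3 → posterior Dirichlet(8/5, 9/5, 4/3, 13/5, 5/4)
obs 2: x=1 → posterior Dirichlet(8/5, 14/5, 4/3, 13/5, 5/4)
obs 3: x=2 → posterior Dirichlet(8/5, 14/5, 7/3, 13/5, 5/4)
obs 4: x=1 → posterior Dirichlet(8/5, 19/5, 7/3, 13/5, 5/4)
obs 5: x=0 → posterior Dirichlet(13/5, 19/5, 7/3, 13/5, 5/4)
obs 6: x=0 → posterior Dirichlet(18/5, 19/5, 7/3, 13/5, 5/4)
obs 7: x=1 → posterior Dirichlet(18/5, 24/5, 7/3, 13/5, 5/4)
obs 8: x=2 → posterior Dirichlet(18/5, 24/5, 10/3, 13/5, 5/4)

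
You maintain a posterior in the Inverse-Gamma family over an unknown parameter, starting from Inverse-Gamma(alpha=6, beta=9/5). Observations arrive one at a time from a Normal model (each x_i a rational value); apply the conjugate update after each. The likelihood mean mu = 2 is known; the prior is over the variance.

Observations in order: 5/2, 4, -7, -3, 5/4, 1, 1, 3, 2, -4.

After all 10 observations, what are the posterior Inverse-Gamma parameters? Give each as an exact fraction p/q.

obs 1: x=5/2 → posterior Inverse-Gamma(13/2, 77/40)
obs 2: x=4 → posterior Inverse-Gamma(7, 157/40)
obs 3: x=-7 → posterior Inverse-Gamma(15/2, 1777/40)
obs 4: x=-3 → posterior Inverse-Gamma(8, 2277/40)
obs 5: x=5/4 → posterior Inverse-Gamma(17/2, 9153/160)
obs 6: x=1 → posterior Inverse-Gamma(9, 9233/160)
obs 7: x=1 → posterior Inverse-Gamma(19/2, 9313/160)
obs 8: x=3 → posterior Inverse-Gamma(10, 9393/160)
obs 9: x=2 → posterior Inverse-Gamma(21/2, 9393/160)
obs 10: x=-4 → posterior Inverse-Gamma(11, 12273/160)

alpha=11, beta=12273/160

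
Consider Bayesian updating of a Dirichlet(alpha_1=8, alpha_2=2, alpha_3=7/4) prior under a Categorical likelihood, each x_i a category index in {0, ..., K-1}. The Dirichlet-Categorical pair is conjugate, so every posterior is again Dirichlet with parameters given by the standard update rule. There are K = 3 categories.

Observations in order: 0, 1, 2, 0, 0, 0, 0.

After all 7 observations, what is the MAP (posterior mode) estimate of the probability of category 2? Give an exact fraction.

obs 1: x=0 → posterior Dirichlet(9, 2, 7/4)
obs 2: x=1 → posterior Dirichlet(9, 3, 7/4)
obs 3: x=2 → posterior Dirichlet(9, 3, 11/4)
obs 4: x=0 → posterior Dirichlet(10, 3, 11/4)
obs 5: x=0 → posterior Dirichlet(11, 3, 11/4)
obs 6: x=0 → posterior Dirichlet(12, 3, 11/4)
obs 7: x=0 → posterior Dirichlet(13, 3, 11/4)

1/9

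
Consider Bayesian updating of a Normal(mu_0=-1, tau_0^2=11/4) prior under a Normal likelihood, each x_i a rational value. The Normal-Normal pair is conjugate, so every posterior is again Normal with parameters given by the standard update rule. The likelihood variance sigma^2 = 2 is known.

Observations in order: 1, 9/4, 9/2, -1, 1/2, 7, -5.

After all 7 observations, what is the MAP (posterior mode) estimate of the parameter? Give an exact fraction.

75/68

obs 1: x=1 → posterior Normal(3/19, 22/19)
obs 2: x=9/4 → posterior Normal(37/40, 11/15)
obs 3: x=9/2 → posterior Normal(309/164, 22/41)
obs 4: x=-1 → posterior Normal(265/208, 11/26)
obs 5: x=1/2 → posterior Normal(41/36, 22/63)
obs 6: x=7 → posterior Normal(595/296, 11/37)
obs 7: x=-5 → posterior Normal(75/68, 22/85)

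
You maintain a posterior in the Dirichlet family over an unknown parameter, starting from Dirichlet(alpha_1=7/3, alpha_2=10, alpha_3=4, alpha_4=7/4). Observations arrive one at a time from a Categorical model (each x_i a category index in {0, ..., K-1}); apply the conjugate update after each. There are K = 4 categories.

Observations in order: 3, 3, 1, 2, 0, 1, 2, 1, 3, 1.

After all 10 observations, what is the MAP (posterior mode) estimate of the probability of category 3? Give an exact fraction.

obs 1: x=3 → posterior Dirichlet(7/3, 10, 4, 11/4)
obs 2: x=3 → posterior Dirichlet(7/3, 10, 4, 15/4)
obs 3: x=1 → posterior Dirichlet(7/3, 11, 4, 15/4)
obs 4: x=2 → posterior Dirichlet(7/3, 11, 5, 15/4)
obs 5: x=0 → posterior Dirichlet(10/3, 11, 5, 15/4)
obs 6: x=1 → posterior Dirichlet(10/3, 12, 5, 15/4)
obs 7: x=2 → posterior Dirichlet(10/3, 12, 6, 15/4)
obs 8: x=1 → posterior Dirichlet(10/3, 13, 6, 15/4)
obs 9: x=3 → posterior Dirichlet(10/3, 13, 6, 19/4)
obs 10: x=1 → posterior Dirichlet(10/3, 14, 6, 19/4)

45/289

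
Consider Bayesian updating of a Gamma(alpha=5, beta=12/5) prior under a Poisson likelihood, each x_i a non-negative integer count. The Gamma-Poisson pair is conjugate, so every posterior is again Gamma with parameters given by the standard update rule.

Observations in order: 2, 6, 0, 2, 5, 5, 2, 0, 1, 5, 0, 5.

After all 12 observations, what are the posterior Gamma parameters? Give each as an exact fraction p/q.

obs 1: x=2 → posterior Gamma(7, 17/5)
obs 2: x=6 → posterior Gamma(13, 22/5)
obs 3: x=0 → posterior Gamma(13, 27/5)
obs 4: x=2 → posterior Gamma(15, 32/5)
obs 5: x=5 → posterior Gamma(20, 37/5)
obs 6: x=5 → posterior Gamma(25, 42/5)
obs 7: x=2 → posterior Gamma(27, 47/5)
obs 8: x=0 → posterior Gamma(27, 52/5)
obs 9: x=1 → posterior Gamma(28, 57/5)
obs 10: x=5 → posterior Gamma(33, 62/5)
obs 11: x=0 → posterior Gamma(33, 67/5)
obs 12: x=5 → posterior Gamma(38, 72/5)

alpha=38, beta=72/5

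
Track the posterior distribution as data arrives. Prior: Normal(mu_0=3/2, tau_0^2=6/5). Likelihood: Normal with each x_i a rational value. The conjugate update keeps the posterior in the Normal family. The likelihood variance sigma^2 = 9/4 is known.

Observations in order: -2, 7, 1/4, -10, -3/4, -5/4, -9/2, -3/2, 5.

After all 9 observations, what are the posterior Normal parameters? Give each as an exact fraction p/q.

mu_0=-79/174, tau_0^2=6/29

obs 1: x=-2 → posterior Normal(13/46, 18/23)
obs 2: x=7 → posterior Normal(125/62, 18/31)
obs 3: x=1/4 → posterior Normal(43/26, 6/13)
obs 4: x=-10 → posterior Normal(-31/94, 18/47)
obs 5: x=-3/4 → posterior Normal(-43/110, 18/55)
obs 6: x=-5/4 → posterior Normal(-1/2, 2/7)
obs 7: x=-9/2 → posterior Normal(-135/142, 18/71)
obs 8: x=-3/2 → posterior Normal(-159/158, 18/79)
obs 9: x=5 → posterior Normal(-79/174, 6/29)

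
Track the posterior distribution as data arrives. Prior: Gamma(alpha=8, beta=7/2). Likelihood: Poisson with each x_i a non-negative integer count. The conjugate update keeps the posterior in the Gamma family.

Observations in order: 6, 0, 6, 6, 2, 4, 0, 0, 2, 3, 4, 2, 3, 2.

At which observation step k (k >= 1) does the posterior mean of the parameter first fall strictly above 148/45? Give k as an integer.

k = 4

obs 1: x=6 → posterior Gamma(14, 9/2)
obs 2: x=0 → posterior Gamma(14, 11/2)
obs 3: x=6 → posterior Gamma(20, 13/2)
obs 4: x=6 → posterior Gamma(26, 15/2)
obs 5: x=2 → posterior Gamma(28, 17/2)
obs 6: x=4 → posterior Gamma(32, 19/2)
obs 7: x=0 → posterior Gamma(32, 21/2)
obs 8: x=0 → posterior Gamma(32, 23/2)
obs 9: x=2 → posterior Gamma(34, 25/2)
obs 10: x=3 → posterior Gamma(37, 27/2)
obs 11: x=4 → posterior Gamma(41, 29/2)
obs 12: x=2 → posterior Gamma(43, 31/2)
obs 13: x=3 → posterior Gamma(46, 33/2)
obs 14: x=2 → posterior Gamma(48, 35/2)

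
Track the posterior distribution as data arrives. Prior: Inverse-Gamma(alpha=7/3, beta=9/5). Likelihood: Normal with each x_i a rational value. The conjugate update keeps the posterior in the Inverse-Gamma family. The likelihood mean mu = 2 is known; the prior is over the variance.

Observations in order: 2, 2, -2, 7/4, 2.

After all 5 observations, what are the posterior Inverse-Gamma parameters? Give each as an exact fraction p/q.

alpha=29/6, beta=1573/160

obs 1: x=2 → posterior Inverse-Gamma(17/6, 9/5)
obs 2: x=2 → posterior Inverse-Gamma(10/3, 9/5)
obs 3: x=-2 → posterior Inverse-Gamma(23/6, 49/5)
obs 4: x=7/4 → posterior Inverse-Gamma(13/3, 1573/160)
obs 5: x=2 → posterior Inverse-Gamma(29/6, 1573/160)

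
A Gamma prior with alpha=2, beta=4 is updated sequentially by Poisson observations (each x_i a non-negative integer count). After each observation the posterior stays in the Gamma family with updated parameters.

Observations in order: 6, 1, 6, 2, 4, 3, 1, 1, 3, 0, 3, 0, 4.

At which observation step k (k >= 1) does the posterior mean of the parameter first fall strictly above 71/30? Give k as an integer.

k = 6

obs 1: x=6 → posterior Gamma(8, 5)
obs 2: x=1 → posterior Gamma(9, 6)
obs 3: x=6 → posterior Gamma(15, 7)
obs 4: x=2 → posterior Gamma(17, 8)
obs 5: x=4 → posterior Gamma(21, 9)
obs 6: x=3 → posterior Gamma(24, 10)
obs 7: x=1 → posterior Gamma(25, 11)
obs 8: x=1 → posterior Gamma(26, 12)
obs 9: x=3 → posterior Gamma(29, 13)
obs 10: x=0 → posterior Gamma(29, 14)
obs 11: x=3 → posterior Gamma(32, 15)
obs 12: x=0 → posterior Gamma(32, 16)
obs 13: x=4 → posterior Gamma(36, 17)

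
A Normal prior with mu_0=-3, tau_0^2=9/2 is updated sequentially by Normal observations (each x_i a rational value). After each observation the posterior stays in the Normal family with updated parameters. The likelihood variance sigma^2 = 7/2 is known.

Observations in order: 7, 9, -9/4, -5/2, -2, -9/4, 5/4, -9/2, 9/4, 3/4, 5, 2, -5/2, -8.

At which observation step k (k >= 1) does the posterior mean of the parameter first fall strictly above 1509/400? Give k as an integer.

obs 1: x=7 → posterior Normal(21/8, 63/32)
obs 2: x=9 → posterior Normal(123/25, 63/50)
obs 3: x=-9/4 → posterior Normal(411/136, 63/68)
obs 4: x=-5/2 → posterior Normal(321/172, 63/86)
obs 5: x=-2 → posterior Normal(249/208, 63/104)
obs 6: x=-9/4 → posterior Normal(42/61, 63/122)
obs 7: x=5/4 → posterior Normal(213/280, 9/20)
obs 8: x=-9/2 → posterior Normal(51/316, 63/158)
obs 9: x=9/4 → posterior Normal(3/8, 63/176)
obs 10: x=3/4 → posterior Normal(159/388, 63/194)
obs 11: x=5 → posterior Normal(339/424, 63/212)
obs 12: x=2 → posterior Normal(411/460, 63/230)
obs 13: x=-5/2 → posterior Normal(321/496, 63/248)
obs 14: x=-8 → posterior Normal(33/532, 9/38)

k = 2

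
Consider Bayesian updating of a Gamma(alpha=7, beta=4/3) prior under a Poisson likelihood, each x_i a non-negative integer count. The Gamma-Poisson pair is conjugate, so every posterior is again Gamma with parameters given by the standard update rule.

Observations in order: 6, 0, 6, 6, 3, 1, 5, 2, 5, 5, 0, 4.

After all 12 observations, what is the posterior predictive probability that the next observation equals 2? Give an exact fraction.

1454629063761893238217466928168960000000000000000000000000000000000000000000000000000/8716852357376396141345672820866202504614545137119176888505149764190543096407324764401

obs 1: x=6 → posterior Gamma(13, 7/3)
obs 2: x=0 → posterior Gamma(13, 10/3)
obs 3: x=6 → posterior Gamma(19, 13/3)
obs 4: x=6 → posterior Gamma(25, 16/3)
obs 5: x=3 → posterior Gamma(28, 19/3)
obs 6: x=1 → posterior Gamma(29, 22/3)
obs 7: x=5 → posterior Gamma(34, 25/3)
obs 8: x=2 → posterior Gamma(36, 28/3)
obs 9: x=5 → posterior Gamma(41, 31/3)
obs 10: x=5 → posterior Gamma(46, 34/3)
obs 11: x=0 → posterior Gamma(46, 37/3)
obs 12: x=4 → posterior Gamma(50, 40/3)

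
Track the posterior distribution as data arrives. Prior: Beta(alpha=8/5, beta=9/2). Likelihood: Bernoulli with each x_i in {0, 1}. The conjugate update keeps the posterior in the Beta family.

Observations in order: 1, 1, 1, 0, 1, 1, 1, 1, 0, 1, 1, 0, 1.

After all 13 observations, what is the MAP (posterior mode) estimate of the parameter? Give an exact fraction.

obs 1: x=1 → posterior Beta(13/5, 9/2)
obs 2: x=1 → posterior Beta(18/5, 9/2)
obs 3: x=1 → posterior Beta(23/5, 9/2)
obs 4: x=0 → posterior Beta(23/5, 11/2)
obs 5: x=1 → posterior Beta(28/5, 11/2)
obs 6: x=1 → posterior Beta(33/5, 11/2)
obs 7: x=1 → posterior Beta(38/5, 11/2)
obs 8: x=1 → posterior Beta(43/5, 11/2)
obs 9: x=0 → posterior Beta(43/5, 13/2)
obs 10: x=1 → posterior Beta(48/5, 13/2)
obs 11: x=1 → posterior Beta(53/5, 13/2)
obs 12: x=0 → posterior Beta(53/5, 15/2)
obs 13: x=1 → posterior Beta(58/5, 15/2)

106/171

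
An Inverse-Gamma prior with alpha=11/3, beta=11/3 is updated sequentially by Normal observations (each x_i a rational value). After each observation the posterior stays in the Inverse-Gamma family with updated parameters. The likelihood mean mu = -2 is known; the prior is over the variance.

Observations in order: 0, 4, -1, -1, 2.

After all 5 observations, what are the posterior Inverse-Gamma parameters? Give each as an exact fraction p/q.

obs 1: x=0 → posterior Inverse-Gamma(25/6, 17/3)
obs 2: x=4 → posterior Inverse-Gamma(14/3, 71/3)
obs 3: x=-1 → posterior Inverse-Gamma(31/6, 145/6)
obs 4: x=-1 → posterior Inverse-Gamma(17/3, 74/3)
obs 5: x=2 → posterior Inverse-Gamma(37/6, 98/3)

alpha=37/6, beta=98/3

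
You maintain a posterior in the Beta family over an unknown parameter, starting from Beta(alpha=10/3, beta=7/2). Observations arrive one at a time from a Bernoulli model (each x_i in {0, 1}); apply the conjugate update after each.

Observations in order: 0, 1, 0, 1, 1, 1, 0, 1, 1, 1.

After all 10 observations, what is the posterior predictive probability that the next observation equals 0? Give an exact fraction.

39/101

obs 1: x=0 → posterior Beta(10/3, 9/2)
obs 2: x=1 → posterior Beta(13/3, 9/2)
obs 3: x=0 → posterior Beta(13/3, 11/2)
obs 4: x=1 → posterior Beta(16/3, 11/2)
obs 5: x=1 → posterior Beta(19/3, 11/2)
obs 6: x=1 → posterior Beta(22/3, 11/2)
obs 7: x=0 → posterior Beta(22/3, 13/2)
obs 8: x=1 → posterior Beta(25/3, 13/2)
obs 9: x=1 → posterior Beta(28/3, 13/2)
obs 10: x=1 → posterior Beta(31/3, 13/2)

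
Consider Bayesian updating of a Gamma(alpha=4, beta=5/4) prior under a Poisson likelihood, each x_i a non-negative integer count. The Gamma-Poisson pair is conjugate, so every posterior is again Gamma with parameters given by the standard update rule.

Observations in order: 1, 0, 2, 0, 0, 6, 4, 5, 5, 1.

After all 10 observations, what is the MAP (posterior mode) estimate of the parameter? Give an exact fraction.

12/5

obs 1: x=1 → posterior Gamma(5, 9/4)
obs 2: x=0 → posterior Gamma(5, 13/4)
obs 3: x=2 → posterior Gamma(7, 17/4)
obs 4: x=0 → posterior Gamma(7, 21/4)
obs 5: x=0 → posterior Gamma(7, 25/4)
obs 6: x=6 → posterior Gamma(13, 29/4)
obs 7: x=4 → posterior Gamma(17, 33/4)
obs 8: x=5 → posterior Gamma(22, 37/4)
obs 9: x=5 → posterior Gamma(27, 41/4)
obs 10: x=1 → posterior Gamma(28, 45/4)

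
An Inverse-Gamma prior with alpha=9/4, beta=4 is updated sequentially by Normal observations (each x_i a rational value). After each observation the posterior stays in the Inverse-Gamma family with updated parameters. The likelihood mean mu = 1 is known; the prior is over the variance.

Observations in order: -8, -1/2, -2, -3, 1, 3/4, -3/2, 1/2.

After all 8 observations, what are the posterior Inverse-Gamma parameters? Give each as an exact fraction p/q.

alpha=25/4, beta=1965/32

obs 1: x=-8 → posterior Inverse-Gamma(11/4, 89/2)
obs 2: x=-1/2 → posterior Inverse-Gamma(13/4, 365/8)
obs 3: x=-2 → posterior Inverse-Gamma(15/4, 401/8)
obs 4: x=-3 → posterior Inverse-Gamma(17/4, 465/8)
obs 5: x=1 → posterior Inverse-Gamma(19/4, 465/8)
obs 6: x=3/4 → posterior Inverse-Gamma(21/4, 1861/32)
obs 7: x=-3/2 → posterior Inverse-Gamma(23/4, 1961/32)
obs 8: x=1/2 → posterior Inverse-Gamma(25/4, 1965/32)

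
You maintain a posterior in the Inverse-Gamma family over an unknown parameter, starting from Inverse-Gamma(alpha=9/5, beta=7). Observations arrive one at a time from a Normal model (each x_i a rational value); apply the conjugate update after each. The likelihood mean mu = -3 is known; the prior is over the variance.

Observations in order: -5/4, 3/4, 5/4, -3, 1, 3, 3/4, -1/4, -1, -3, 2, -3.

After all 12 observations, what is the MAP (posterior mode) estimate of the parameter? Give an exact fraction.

12145/1408

obs 1: x=-5/4 → posterior Inverse-Gamma(23/10, 273/32)
obs 2: x=3/4 → posterior Inverse-Gamma(14/5, 249/16)
obs 3: x=5/4 → posterior Inverse-Gamma(33/10, 787/32)
obs 4: x=-3 → posterior Inverse-Gamma(19/5, 787/32)
obs 5: x=1 → posterior Inverse-Gamma(43/10, 1043/32)
obs 6: x=3 → posterior Inverse-Gamma(24/5, 1619/32)
obs 7: x=3/4 → posterior Inverse-Gamma(53/10, 461/8)
obs 8: x=-1/4 → posterior Inverse-Gamma(29/5, 1965/32)
obs 9: x=-1 → posterior Inverse-Gamma(63/10, 2029/32)
obs 10: x=-3 → posterior Inverse-Gamma(34/5, 2029/32)
obs 11: x=2 → posterior Inverse-Gamma(73/10, 2429/32)
obs 12: x=-3 → posterior Inverse-Gamma(39/5, 2429/32)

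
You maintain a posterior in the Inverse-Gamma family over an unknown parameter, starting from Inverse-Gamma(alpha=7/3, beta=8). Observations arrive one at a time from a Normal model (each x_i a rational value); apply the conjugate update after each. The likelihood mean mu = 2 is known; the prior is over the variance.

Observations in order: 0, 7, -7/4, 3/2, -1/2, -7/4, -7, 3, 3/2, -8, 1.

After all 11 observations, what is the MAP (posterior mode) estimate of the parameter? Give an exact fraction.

obs 1: x=0 → posterior Inverse-Gamma(17/6, 10)
obs 2: x=7 → posterior Inverse-Gamma(10/3, 45/2)
obs 3: x=-7/4 → posterior Inverse-Gamma(23/6, 945/32)
obs 4: x=3/2 → posterior Inverse-Gamma(13/3, 949/32)
obs 5: x=-1/2 → posterior Inverse-Gamma(29/6, 1049/32)
obs 6: x=-7/4 → posterior Inverse-Gamma(16/3, 637/16)
obs 7: x=-7 → posterior Inverse-Gamma(35/6, 1285/16)
obs 8: x=3 → posterior Inverse-Gamma(19/3, 1293/16)
obs 9: x=3/2 → posterior Inverse-Gamma(41/6, 1295/16)
obs 10: x=-8 → posterior Inverse-Gamma(22/3, 2095/16)
obs 11: x=1 → posterior Inverse-Gamma(47/6, 2103/16)

6309/424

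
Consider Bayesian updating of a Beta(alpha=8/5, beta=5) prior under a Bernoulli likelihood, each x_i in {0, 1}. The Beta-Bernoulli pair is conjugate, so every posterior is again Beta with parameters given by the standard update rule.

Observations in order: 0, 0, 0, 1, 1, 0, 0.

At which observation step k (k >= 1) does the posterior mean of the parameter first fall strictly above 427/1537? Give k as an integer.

obs 1: x=0 → posterior Beta(8/5, 6)
obs 2: x=0 → posterior Beta(8/5, 7)
obs 3: x=0 → posterior Beta(8/5, 8)
obs 4: x=1 → posterior Beta(13/5, 8)
obs 5: x=1 → posterior Beta(18/5, 8)
obs 6: x=0 → posterior Beta(18/5, 9)
obs 7: x=0 → posterior Beta(18/5, 10)

k = 5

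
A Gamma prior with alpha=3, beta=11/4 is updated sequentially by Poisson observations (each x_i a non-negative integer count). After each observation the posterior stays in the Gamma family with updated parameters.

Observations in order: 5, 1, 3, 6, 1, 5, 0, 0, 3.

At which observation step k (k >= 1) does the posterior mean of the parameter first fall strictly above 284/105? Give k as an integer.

obs 1: x=5 → posterior Gamma(8, 15/4)
obs 2: x=1 → posterior Gamma(9, 19/4)
obs 3: x=3 → posterior Gamma(12, 23/4)
obs 4: x=6 → posterior Gamma(18, 27/4)
obs 5: x=1 → posterior Gamma(19, 31/4)
obs 6: x=5 → posterior Gamma(24, 35/4)
obs 7: x=0 → posterior Gamma(24, 39/4)
obs 8: x=0 → posterior Gamma(24, 43/4)
obs 9: x=3 → posterior Gamma(27, 47/4)

k = 6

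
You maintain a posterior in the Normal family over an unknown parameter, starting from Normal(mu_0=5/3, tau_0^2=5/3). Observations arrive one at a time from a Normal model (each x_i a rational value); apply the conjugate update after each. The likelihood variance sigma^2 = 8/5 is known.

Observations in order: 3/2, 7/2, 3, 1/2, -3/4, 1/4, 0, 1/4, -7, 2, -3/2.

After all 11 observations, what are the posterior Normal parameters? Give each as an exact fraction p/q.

mu_0=335/1196, tau_0^2=40/299

obs 1: x=3/2 → posterior Normal(155/98, 40/49)
obs 2: x=7/2 → posterior Normal(165/74, 20/37)
obs 3: x=3 → posterior Normal(80/33, 40/99)
obs 4: x=1/2 → posterior Normal(505/248, 10/31)
obs 5: x=-3/4 → posterior Normal(935/596, 40/149)
obs 6: x=1/4 → posterior Normal(40/29, 20/87)
obs 7: x=0 → posterior Normal(240/199, 40/199)
obs 8: x=1/4 → posterior Normal(985/896, 5/28)
obs 9: x=-7 → posterior Normal(95/332, 40/249)
obs 10: x=2 → posterior Normal(485/1096, 20/137)
obs 11: x=-3/2 → posterior Normal(335/1196, 40/299)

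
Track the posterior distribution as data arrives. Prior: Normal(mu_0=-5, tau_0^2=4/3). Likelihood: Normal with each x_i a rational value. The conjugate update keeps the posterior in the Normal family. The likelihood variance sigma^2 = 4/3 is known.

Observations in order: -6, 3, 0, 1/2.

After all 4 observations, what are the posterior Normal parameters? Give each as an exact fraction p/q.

mu_0=-3/2, tau_0^2=4/15

obs 1: x=-6 → posterior Normal(-11/2, 2/3)
obs 2: x=3 → posterior Normal(-8/3, 4/9)
obs 3: x=0 → posterior Normal(-2, 1/3)
obs 4: x=1/2 → posterior Normal(-3/2, 4/15)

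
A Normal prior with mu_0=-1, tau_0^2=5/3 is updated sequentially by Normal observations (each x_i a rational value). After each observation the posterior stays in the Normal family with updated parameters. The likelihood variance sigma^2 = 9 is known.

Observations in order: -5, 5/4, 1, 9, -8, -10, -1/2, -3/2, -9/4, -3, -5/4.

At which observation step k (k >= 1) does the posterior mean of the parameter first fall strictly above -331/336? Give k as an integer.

obs 1: x=-5 → posterior Normal(-13/8, 45/32)
obs 2: x=5/4 → posterior Normal(-183/148, 45/37)
obs 3: x=1 → posterior Normal(-163/168, 15/14)
obs 4: x=9 → posterior Normal(17/188, 45/47)
obs 5: x=-8 → posterior Normal(-11/16, 45/52)
obs 6: x=-10 → posterior Normal(-343/228, 15/19)
obs 7: x=-1/2 → posterior Normal(-353/248, 45/62)
obs 8: x=-3/2 → posterior Normal(-383/268, 45/67)
obs 9: x=-9/4 → posterior Normal(-107/72, 5/8)
obs 10: x=-3 → posterior Normal(-122/77, 45/77)
obs 11: x=-5/4 → posterior Normal(-513/328, 45/82)

k = 3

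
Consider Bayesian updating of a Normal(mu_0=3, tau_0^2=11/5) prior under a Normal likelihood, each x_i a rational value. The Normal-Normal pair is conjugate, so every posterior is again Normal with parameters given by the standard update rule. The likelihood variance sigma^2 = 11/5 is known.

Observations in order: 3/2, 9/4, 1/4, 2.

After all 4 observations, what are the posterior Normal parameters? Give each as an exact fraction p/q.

mu_0=9/5, tau_0^2=11/25

obs 1: x=3/2 → posterior Normal(9/4, 11/10)
obs 2: x=9/4 → posterior Normal(9/4, 11/15)
obs 3: x=1/4 → posterior Normal(7/4, 11/20)
obs 4: x=2 → posterior Normal(9/5, 11/25)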